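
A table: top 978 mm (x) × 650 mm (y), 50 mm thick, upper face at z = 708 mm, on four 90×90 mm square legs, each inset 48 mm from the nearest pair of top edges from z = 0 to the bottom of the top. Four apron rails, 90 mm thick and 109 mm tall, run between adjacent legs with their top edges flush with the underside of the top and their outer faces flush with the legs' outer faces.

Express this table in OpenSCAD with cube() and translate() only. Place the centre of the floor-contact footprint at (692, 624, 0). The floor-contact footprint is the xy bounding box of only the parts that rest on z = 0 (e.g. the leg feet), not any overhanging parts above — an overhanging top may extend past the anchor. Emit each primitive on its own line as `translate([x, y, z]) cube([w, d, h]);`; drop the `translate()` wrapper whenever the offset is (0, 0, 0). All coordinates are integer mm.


translate([203, 299, 658]) cube([978, 650, 50]);
translate([251, 347, 0]) cube([90, 90, 658]);
translate([1043, 347, 0]) cube([90, 90, 658]);
translate([251, 811, 0]) cube([90, 90, 658]);
translate([1043, 811, 0]) cube([90, 90, 658]);
translate([341, 347, 549]) cube([702, 90, 109]);
translate([341, 811, 549]) cube([702, 90, 109]);
translate([251, 437, 549]) cube([90, 374, 109]);
translate([1043, 437, 549]) cube([90, 374, 109]);


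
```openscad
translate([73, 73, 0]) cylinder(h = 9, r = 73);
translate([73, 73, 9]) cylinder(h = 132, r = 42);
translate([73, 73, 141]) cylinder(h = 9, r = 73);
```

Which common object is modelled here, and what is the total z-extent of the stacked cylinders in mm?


A spool. The overall height is 150 mm.

Three coaxial cylinders, large–small–large — a spool. Two 9 mm flanges and a 132 mm core give 9 + 132 + 9 = 150 mm.


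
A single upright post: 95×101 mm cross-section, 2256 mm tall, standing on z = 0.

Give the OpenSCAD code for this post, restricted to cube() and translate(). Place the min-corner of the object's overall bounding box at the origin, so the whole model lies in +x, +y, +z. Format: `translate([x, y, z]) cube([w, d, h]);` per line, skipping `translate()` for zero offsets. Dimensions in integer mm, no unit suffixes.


cube([95, 101, 2256]);


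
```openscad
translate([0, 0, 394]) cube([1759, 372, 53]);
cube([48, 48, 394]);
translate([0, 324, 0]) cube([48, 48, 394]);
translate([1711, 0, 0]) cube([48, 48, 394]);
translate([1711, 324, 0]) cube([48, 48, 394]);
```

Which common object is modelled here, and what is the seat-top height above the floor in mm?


A bench. The seat-top height is 447 mm.

A long slab on four corner posts — a bench. The slab sits at z = 394 with thickness 53, so the top is 394 + 53 = 447 mm.


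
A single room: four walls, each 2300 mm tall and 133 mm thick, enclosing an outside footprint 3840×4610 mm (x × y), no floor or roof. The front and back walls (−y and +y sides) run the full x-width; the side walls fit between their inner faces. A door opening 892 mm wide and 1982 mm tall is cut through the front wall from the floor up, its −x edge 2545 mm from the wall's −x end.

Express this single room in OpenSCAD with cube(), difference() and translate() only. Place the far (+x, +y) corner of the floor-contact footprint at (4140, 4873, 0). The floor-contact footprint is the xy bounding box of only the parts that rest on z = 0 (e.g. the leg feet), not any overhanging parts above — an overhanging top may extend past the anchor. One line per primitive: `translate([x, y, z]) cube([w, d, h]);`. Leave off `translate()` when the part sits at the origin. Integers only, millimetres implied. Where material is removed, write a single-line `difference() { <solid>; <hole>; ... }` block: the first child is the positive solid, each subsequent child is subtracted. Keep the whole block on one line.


difference() { translate([300, 263, 0]) cube([3840, 133, 2300]); translate([2845, 263, 0]) cube([892, 133, 1982]); }
translate([300, 4740, 0]) cube([3840, 133, 2300]);
translate([300, 396, 0]) cube([133, 4344, 2300]);
translate([4007, 396, 0]) cube([133, 4344, 2300]);


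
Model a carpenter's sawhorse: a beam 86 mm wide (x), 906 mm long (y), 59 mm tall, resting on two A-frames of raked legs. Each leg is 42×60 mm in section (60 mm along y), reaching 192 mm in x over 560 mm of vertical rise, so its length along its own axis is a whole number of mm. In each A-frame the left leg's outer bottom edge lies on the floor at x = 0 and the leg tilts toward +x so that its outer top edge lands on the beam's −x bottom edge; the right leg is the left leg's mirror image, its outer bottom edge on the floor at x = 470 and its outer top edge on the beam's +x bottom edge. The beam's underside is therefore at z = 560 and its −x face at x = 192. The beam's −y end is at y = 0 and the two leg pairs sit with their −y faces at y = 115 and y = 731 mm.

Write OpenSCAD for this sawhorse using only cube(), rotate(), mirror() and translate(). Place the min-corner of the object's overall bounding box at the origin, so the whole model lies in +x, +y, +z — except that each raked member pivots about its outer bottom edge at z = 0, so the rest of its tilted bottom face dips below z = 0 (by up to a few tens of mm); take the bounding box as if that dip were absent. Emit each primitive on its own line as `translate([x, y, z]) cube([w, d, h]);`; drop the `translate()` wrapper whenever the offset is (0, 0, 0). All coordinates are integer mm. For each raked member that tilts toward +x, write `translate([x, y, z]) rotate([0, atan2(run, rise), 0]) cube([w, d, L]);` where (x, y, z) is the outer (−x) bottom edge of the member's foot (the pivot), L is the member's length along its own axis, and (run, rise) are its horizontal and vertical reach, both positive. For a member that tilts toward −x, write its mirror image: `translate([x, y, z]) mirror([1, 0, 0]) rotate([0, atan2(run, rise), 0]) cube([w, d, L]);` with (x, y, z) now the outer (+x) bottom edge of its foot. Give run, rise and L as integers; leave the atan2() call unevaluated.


translate([192, 0, 560]) cube([86, 906, 59]);
translate([0, 115, 0]) rotate([0, atan2(192, 560), 0]) cube([42, 60, 592]);
translate([470, 115, 0]) mirror([1, 0, 0]) rotate([0, atan2(192, 560), 0]) cube([42, 60, 592]);
translate([0, 731, 0]) rotate([0, atan2(192, 560), 0]) cube([42, 60, 592]);
translate([470, 731, 0]) mirror([1, 0, 0]) rotate([0, atan2(192, 560), 0]) cube([42, 60, 592]);


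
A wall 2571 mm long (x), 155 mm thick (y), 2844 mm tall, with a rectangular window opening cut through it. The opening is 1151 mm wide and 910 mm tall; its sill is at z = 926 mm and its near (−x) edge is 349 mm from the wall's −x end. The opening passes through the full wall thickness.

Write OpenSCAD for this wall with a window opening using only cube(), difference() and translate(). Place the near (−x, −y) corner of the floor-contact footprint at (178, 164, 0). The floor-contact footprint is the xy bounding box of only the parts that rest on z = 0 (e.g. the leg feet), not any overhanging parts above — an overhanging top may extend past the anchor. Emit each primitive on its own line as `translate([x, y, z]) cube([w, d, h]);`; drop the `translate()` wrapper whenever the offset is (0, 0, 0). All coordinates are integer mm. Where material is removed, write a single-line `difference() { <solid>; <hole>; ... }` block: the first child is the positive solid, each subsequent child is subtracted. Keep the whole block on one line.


difference() { translate([178, 164, 0]) cube([2571, 155, 2844]); translate([527, 164, 926]) cube([1151, 155, 910]); }


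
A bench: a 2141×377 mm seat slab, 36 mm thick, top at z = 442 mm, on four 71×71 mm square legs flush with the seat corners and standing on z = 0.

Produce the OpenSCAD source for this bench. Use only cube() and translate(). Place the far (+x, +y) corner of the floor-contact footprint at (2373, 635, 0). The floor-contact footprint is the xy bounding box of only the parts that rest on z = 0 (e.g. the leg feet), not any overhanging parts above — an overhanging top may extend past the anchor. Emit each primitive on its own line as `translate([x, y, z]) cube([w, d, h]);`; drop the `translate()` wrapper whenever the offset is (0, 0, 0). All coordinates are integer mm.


translate([232, 258, 406]) cube([2141, 377, 36]);
translate([232, 258, 0]) cube([71, 71, 406]);
translate([232, 564, 0]) cube([71, 71, 406]);
translate([2302, 258, 0]) cube([71, 71, 406]);
translate([2302, 564, 0]) cube([71, 71, 406]);


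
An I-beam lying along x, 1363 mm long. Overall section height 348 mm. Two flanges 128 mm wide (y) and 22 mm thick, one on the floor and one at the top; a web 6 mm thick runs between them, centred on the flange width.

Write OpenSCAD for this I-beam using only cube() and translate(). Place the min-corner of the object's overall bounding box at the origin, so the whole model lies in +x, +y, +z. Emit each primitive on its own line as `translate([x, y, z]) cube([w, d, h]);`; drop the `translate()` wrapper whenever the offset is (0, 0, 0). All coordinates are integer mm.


cube([1363, 128, 22]);
translate([0, 61, 22]) cube([1363, 6, 304]);
translate([0, 0, 326]) cube([1363, 128, 22]);


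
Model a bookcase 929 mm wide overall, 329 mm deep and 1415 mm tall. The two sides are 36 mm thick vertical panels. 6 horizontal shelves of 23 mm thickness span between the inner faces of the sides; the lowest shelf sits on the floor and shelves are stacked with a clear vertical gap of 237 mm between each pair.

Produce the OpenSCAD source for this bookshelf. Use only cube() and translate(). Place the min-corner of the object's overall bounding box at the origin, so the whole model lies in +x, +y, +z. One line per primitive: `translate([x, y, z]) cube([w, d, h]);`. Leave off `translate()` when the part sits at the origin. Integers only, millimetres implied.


cube([36, 329, 1415]);
translate([893, 0, 0]) cube([36, 329, 1415]);
translate([36, 0, 0]) cube([857, 329, 23]);
translate([36, 0, 260]) cube([857, 329, 23]);
translate([36, 0, 520]) cube([857, 329, 23]);
translate([36, 0, 780]) cube([857, 329, 23]);
translate([36, 0, 1040]) cube([857, 329, 23]);
translate([36, 0, 1300]) cube([857, 329, 23]);


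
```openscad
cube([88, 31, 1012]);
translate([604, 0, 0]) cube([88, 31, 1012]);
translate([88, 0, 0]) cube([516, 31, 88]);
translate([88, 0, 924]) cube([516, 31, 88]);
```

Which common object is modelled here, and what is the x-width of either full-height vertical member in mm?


A picture frame. The border width is 88 mm.

Four thin pieces enclosing a rectangular opening — a picture frame. The two full-height stiles are 1012 mm tall; the top rail sits at z = 924 and is 88 mm tall, so the border above the opening is 1012 − 924 = 88 mm, matching the stile x-width.


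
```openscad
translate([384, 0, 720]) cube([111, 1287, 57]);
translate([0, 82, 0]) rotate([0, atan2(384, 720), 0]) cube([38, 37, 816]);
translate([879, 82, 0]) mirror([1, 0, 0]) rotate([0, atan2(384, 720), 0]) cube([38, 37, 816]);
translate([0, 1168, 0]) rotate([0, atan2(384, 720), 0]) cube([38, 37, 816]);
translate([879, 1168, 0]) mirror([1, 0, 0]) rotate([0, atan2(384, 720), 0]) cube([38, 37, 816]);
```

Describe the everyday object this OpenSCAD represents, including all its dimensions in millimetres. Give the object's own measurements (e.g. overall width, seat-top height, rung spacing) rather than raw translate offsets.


A sawhorse. A 111×1287×57 mm beam (x, y, z) sits on two A-frame leg pairs. Each pair is two raked legs of 38×37 mm section (37 mm along y) splaying symmetrically in x. Each leg rises 720 mm vertically over 384 mm of horizontal reach and is 816 mm long along its own axis. Every leg's outer bottom edge rests on the floor and its outer top edge meets a bottom edge of the beam — the left legs (tilting toward +x) meet the beam's −x bottom edge, the right legs (their mirror images, tilting toward −x) meet its +x bottom edge — so the leg tops tuck under the beam, the beam's underside is 720 mm above the floor, and the feet are 879 mm apart outside-to-outside with the beam centred between them. The two leg pairs are set in 82 mm from either end of the beam.


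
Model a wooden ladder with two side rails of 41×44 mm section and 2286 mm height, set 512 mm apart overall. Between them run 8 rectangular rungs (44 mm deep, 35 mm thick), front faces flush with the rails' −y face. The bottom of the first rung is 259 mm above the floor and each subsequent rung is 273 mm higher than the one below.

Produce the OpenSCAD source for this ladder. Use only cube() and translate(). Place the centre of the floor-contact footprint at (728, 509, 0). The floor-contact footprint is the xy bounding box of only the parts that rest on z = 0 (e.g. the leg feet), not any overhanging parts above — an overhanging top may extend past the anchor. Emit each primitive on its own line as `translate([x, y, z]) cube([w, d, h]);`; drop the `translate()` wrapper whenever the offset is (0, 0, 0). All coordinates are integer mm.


translate([472, 487, 0]) cube([41, 44, 2286]);
translate([943, 487, 0]) cube([41, 44, 2286]);
translate([513, 487, 259]) cube([430, 44, 35]);
translate([513, 487, 532]) cube([430, 44, 35]);
translate([513, 487, 805]) cube([430, 44, 35]);
translate([513, 487, 1078]) cube([430, 44, 35]);
translate([513, 487, 1351]) cube([430, 44, 35]);
translate([513, 487, 1624]) cube([430, 44, 35]);
translate([513, 487, 1897]) cube([430, 44, 35]);
translate([513, 487, 2170]) cube([430, 44, 35]);


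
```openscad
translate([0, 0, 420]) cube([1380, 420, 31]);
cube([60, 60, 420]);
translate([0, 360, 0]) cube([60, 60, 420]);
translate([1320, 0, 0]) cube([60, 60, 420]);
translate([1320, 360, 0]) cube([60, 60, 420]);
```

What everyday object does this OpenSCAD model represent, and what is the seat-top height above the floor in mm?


A bench. The seat-top height is 451 mm.

A long slab on four corner posts — a bench. The slab sits at z = 420 with thickness 31, so the top is 420 + 31 = 451 mm.


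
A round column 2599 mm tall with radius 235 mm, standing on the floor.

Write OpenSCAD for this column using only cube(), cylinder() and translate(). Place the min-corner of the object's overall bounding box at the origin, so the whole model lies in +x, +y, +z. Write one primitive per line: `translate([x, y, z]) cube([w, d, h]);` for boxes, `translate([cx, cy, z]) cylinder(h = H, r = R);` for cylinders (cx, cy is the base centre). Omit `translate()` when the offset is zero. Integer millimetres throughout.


translate([235, 235, 0]) cylinder(h = 2599, r = 235);


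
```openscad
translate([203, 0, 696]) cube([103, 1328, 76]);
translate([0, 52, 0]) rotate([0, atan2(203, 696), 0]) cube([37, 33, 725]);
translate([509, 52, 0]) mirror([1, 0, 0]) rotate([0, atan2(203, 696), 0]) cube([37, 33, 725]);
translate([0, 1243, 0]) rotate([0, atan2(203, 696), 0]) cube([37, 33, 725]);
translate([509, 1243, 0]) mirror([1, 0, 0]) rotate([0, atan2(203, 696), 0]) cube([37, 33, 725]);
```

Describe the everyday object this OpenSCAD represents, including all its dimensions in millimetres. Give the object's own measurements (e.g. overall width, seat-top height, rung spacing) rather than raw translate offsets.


A sawhorse. A 103×1328×76 mm beam (x, y, z) sits on two A-frame leg pairs. Each pair is two raked legs of 37×33 mm section (33 mm along y) splaying symmetrically in x. Each leg rises 696 mm vertically over 203 mm of horizontal reach and is 725 mm long along its own axis. Every leg's outer bottom edge rests on the floor and its outer top edge meets a bottom edge of the beam — the left legs (tilting toward +x) meet the beam's −x bottom edge, the right legs (their mirror images, tilting toward −x) meet its +x bottom edge — so the leg tops tuck under the beam, the beam's underside is 696 mm above the floor, and the feet are 509 mm apart outside-to-outside with the beam centred between them. The two leg pairs are set in 52 mm from either end of the beam.


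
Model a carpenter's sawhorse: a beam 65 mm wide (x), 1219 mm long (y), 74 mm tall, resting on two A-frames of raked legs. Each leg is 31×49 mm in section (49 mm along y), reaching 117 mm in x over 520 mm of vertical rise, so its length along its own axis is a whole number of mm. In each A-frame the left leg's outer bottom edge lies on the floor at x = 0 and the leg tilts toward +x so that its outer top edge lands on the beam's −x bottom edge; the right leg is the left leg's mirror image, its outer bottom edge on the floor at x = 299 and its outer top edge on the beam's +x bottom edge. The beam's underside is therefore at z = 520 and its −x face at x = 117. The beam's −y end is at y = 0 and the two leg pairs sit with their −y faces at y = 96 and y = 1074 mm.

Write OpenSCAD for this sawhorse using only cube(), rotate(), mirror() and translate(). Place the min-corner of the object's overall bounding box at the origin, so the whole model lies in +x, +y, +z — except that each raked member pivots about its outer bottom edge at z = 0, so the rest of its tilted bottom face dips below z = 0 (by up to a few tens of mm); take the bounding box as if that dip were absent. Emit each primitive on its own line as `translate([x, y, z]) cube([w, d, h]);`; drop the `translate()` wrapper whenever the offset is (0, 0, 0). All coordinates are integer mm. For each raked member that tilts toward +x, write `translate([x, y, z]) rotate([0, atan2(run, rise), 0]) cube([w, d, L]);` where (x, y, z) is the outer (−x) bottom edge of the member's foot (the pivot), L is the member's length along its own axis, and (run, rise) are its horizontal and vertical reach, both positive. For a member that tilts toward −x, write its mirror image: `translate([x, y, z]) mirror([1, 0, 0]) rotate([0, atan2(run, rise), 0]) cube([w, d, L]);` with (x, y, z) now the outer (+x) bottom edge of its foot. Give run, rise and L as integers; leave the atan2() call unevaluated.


translate([117, 0, 520]) cube([65, 1219, 74]);
translate([0, 96, 0]) rotate([0, atan2(117, 520), 0]) cube([31, 49, 533]);
translate([299, 96, 0]) mirror([1, 0, 0]) rotate([0, atan2(117, 520), 0]) cube([31, 49, 533]);
translate([0, 1074, 0]) rotate([0, atan2(117, 520), 0]) cube([31, 49, 533]);
translate([299, 1074, 0]) mirror([1, 0, 0]) rotate([0, atan2(117, 520), 0]) cube([31, 49, 533]);


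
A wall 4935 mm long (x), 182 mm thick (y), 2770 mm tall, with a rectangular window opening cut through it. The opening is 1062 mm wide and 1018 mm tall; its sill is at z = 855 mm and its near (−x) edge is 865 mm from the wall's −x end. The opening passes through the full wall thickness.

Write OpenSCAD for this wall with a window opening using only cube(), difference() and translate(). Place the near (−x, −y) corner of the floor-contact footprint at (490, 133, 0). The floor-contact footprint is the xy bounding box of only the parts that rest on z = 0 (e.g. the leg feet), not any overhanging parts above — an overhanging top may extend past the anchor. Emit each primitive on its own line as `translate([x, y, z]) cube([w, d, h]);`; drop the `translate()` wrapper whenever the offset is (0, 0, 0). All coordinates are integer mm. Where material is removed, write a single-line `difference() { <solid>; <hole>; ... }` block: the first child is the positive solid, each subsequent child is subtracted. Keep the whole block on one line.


difference() { translate([490, 133, 0]) cube([4935, 182, 2770]); translate([1355, 133, 855]) cube([1062, 182, 1018]); }


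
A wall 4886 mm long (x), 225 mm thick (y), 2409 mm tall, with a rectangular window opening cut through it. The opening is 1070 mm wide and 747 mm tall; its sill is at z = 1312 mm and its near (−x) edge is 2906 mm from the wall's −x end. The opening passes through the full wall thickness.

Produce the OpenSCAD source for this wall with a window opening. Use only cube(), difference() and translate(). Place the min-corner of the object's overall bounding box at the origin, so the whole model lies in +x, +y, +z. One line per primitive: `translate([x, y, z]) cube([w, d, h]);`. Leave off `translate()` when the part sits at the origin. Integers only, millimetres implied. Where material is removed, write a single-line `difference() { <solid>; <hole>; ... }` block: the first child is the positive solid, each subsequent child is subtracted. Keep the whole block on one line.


difference() { cube([4886, 225, 2409]); translate([2906, 0, 1312]) cube([1070, 225, 747]); }


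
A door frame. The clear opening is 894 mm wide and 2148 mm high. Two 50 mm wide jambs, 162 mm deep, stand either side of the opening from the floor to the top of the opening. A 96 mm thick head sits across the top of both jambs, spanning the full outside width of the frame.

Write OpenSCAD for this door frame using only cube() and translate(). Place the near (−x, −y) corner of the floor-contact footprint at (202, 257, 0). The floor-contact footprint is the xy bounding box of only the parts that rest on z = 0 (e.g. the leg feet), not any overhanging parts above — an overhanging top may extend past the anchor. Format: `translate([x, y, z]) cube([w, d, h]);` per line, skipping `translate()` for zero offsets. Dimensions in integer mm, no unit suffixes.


translate([202, 257, 0]) cube([50, 162, 2148]);
translate([1146, 257, 0]) cube([50, 162, 2148]);
translate([202, 257, 2148]) cube([994, 162, 96]);


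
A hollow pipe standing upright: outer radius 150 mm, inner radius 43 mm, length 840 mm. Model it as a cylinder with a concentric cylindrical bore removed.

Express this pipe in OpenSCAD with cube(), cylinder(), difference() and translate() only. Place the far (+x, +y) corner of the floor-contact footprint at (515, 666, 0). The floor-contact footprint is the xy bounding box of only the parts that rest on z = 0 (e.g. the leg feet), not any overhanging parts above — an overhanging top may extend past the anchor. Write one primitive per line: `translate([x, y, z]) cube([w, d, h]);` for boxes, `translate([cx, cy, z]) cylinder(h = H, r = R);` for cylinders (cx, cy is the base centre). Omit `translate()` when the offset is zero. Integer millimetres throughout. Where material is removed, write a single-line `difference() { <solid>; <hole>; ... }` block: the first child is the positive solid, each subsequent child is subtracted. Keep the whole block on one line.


difference() { translate([365, 516, 0]) cylinder(h = 840, r = 150); translate([365, 516, 0]) cylinder(h = 840, r = 43); }


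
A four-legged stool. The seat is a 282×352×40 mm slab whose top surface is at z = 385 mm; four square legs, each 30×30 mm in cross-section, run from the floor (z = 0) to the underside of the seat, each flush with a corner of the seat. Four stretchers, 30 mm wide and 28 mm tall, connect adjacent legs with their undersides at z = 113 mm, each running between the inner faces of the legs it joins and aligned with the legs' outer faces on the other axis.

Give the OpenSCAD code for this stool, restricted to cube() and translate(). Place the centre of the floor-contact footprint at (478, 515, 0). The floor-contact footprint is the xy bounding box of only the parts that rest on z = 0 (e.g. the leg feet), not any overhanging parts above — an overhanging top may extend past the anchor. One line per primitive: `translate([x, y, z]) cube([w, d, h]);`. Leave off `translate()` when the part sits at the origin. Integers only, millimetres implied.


// leg_h = 385 - 40 = 345
// stretcher span = 282 - 2*30 = 222
translate([337, 339, 345]) cube([282, 352, 40]);
translate([337, 339, 0]) cube([30, 30, 345]);
translate([589, 339, 0]) cube([30, 30, 345]);
translate([337, 661, 0]) cube([30, 30, 345]);
translate([589, 661, 0]) cube([30, 30, 345]);
translate([367, 339, 113]) cube([222, 30, 28]);
translate([367, 661, 113]) cube([222, 30, 28]);
translate([337, 369, 113]) cube([30, 292, 28]);
translate([589, 369, 113]) cube([30, 292, 28]);


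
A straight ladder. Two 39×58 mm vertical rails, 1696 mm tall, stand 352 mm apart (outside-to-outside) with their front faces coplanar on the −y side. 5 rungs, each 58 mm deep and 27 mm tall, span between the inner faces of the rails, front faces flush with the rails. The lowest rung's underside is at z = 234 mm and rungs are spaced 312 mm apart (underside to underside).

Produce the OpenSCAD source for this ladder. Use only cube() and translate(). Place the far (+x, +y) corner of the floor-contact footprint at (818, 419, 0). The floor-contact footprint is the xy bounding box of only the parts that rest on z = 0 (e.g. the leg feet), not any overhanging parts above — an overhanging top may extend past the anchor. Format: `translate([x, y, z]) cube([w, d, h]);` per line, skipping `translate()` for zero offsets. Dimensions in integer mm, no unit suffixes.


// rung span = 352 - 2*39 = 274
// rung[k] z = 234 + k*312
translate([466, 361, 0]) cube([39, 58, 1696]);
translate([779, 361, 0]) cube([39, 58, 1696]);
translate([505, 361, 234]) cube([274, 58, 27]);
translate([505, 361, 546]) cube([274, 58, 27]);
translate([505, 361, 858]) cube([274, 58, 27]);
translate([505, 361, 1170]) cube([274, 58, 27]);
translate([505, 361, 1482]) cube([274, 58, 27]);


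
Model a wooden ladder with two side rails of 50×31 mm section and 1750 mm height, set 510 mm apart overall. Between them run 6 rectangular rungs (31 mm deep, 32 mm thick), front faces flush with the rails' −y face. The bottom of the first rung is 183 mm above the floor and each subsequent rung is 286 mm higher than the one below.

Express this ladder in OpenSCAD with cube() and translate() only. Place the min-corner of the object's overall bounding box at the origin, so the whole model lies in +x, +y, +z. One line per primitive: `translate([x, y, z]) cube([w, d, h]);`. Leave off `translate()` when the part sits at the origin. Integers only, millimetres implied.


// rung span = 510 - 2*50 = 410
// rung[k] z = 183 + k*286
cube([50, 31, 1750]);
translate([460, 0, 0]) cube([50, 31, 1750]);
translate([50, 0, 183]) cube([410, 31, 32]);
translate([50, 0, 469]) cube([410, 31, 32]);
translate([50, 0, 755]) cube([410, 31, 32]);
translate([50, 0, 1041]) cube([410, 31, 32]);
translate([50, 0, 1327]) cube([410, 31, 32]);
translate([50, 0, 1613]) cube([410, 31, 32]);


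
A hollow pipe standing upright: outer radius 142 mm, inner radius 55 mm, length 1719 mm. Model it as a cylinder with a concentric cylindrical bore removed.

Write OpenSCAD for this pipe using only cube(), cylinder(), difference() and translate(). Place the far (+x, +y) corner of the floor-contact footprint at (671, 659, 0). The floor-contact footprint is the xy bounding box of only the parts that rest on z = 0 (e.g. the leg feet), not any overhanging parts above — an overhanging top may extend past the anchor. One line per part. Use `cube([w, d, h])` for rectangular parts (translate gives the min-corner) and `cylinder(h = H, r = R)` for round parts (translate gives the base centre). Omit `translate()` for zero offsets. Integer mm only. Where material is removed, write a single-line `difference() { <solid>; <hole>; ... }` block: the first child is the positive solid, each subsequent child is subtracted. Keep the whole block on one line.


difference() { translate([529, 517, 0]) cylinder(h = 1719, r = 142); translate([529, 517, 0]) cylinder(h = 1719, r = 55); }


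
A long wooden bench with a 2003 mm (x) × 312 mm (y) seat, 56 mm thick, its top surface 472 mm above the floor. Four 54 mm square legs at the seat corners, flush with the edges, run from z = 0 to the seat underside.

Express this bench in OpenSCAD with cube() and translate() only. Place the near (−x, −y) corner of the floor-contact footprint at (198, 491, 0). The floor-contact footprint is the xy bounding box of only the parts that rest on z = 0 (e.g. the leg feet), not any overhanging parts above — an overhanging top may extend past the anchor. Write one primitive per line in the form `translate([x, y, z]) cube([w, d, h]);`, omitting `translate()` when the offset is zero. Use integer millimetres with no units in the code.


translate([198, 491, 416]) cube([2003, 312, 56]);
translate([198, 491, 0]) cube([54, 54, 416]);
translate([198, 749, 0]) cube([54, 54, 416]);
translate([2147, 491, 0]) cube([54, 54, 416]);
translate([2147, 749, 0]) cube([54, 54, 416]);


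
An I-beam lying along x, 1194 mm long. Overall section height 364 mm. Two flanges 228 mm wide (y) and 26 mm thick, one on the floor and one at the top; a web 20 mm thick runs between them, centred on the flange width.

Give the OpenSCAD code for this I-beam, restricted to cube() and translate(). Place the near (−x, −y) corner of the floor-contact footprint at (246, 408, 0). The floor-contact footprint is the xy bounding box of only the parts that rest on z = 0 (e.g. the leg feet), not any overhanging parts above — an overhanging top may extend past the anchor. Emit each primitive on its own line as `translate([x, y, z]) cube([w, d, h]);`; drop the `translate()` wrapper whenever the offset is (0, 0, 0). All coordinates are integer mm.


translate([246, 408, 0]) cube([1194, 228, 26]);
translate([246, 512, 26]) cube([1194, 20, 312]);
translate([246, 408, 338]) cube([1194, 228, 26]);


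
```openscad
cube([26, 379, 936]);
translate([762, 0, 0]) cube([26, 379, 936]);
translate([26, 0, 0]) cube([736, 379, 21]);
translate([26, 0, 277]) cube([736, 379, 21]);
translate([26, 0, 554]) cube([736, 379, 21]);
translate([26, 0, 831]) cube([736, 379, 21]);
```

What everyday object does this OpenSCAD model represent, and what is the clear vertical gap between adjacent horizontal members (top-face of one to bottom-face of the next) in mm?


A bookshelf. The clear shelf gap is 256 mm.

Two tall side panels with 4 horizontal boards between them — a bookshelf. The first two shelf undersides are at z = 0 and z = 277; with shelf thickness 21, the clear gap is 277 − 0 − 21 = 256 mm.


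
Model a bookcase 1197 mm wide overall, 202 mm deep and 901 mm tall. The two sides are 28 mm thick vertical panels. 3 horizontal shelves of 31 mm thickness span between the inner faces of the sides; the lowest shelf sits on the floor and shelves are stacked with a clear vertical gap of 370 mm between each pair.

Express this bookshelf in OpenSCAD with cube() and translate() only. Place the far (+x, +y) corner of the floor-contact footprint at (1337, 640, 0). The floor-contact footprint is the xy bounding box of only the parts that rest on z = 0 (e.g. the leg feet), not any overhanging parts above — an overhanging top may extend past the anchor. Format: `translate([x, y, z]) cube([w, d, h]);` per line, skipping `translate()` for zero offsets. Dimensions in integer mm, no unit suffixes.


translate([140, 438, 0]) cube([28, 202, 901]);
translate([1309, 438, 0]) cube([28, 202, 901]);
translate([168, 438, 0]) cube([1141, 202, 31]);
translate([168, 438, 401]) cube([1141, 202, 31]);
translate([168, 438, 802]) cube([1141, 202, 31]);


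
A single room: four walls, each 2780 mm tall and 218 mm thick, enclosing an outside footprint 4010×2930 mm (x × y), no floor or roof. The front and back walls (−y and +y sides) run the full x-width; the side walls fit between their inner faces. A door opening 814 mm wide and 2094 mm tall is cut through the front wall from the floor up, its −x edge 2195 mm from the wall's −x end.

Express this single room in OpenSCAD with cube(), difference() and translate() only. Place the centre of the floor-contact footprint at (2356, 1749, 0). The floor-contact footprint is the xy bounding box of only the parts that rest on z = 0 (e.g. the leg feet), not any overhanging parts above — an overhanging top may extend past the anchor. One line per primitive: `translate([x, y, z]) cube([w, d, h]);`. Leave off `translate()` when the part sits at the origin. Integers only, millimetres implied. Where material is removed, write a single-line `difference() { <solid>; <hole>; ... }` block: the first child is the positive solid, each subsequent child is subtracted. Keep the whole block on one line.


difference() { translate([351, 284, 0]) cube([4010, 218, 2780]); translate([2546, 284, 0]) cube([814, 218, 2094]); }
translate([351, 2996, 0]) cube([4010, 218, 2780]);
translate([351, 502, 0]) cube([218, 2494, 2780]);
translate([4143, 502, 0]) cube([218, 2494, 2780]);


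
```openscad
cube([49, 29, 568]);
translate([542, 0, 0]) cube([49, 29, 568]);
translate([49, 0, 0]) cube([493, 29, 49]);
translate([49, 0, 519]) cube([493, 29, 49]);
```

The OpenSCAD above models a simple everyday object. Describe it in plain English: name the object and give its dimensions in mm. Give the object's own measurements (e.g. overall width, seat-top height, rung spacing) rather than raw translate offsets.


A rectangular picture frame lying in the x–z plane (depth along y). The opening is 493 mm wide (x) by 470 mm tall (z), surrounded by a border 49 mm wide on all four sides. The frame is 29 mm deep and is made of two full-height vertical stiles with two horizontal rails fitted between them.


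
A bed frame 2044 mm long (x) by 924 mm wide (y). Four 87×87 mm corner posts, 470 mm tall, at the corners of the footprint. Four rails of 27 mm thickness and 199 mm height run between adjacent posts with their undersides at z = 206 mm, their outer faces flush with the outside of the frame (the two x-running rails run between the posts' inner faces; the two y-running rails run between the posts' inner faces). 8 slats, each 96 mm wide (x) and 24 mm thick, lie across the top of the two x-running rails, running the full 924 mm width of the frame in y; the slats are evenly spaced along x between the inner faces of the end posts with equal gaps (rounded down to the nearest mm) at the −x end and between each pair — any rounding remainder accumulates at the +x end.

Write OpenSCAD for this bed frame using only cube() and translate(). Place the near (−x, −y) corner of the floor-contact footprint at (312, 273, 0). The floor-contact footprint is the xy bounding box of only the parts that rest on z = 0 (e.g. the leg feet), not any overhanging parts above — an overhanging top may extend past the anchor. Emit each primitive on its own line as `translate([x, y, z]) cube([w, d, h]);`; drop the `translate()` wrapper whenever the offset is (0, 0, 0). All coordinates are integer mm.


translate([312, 273, 0]) cube([87, 87, 470]);
translate([312, 1110, 0]) cube([87, 87, 470]);
translate([2269, 273, 0]) cube([87, 87, 470]);
translate([2269, 1110, 0]) cube([87, 87, 470]);
translate([399, 273, 206]) cube([1870, 27, 199]);
translate([399, 1170, 206]) cube([1870, 27, 199]);
translate([312, 360, 206]) cube([27, 750, 199]);
translate([2329, 360, 206]) cube([27, 750, 199]);
translate([521, 273, 405]) cube([96, 924, 24]);
translate([739, 273, 405]) cube([96, 924, 24]);
translate([957, 273, 405]) cube([96, 924, 24]);
translate([1175, 273, 405]) cube([96, 924, 24]);
translate([1393, 273, 405]) cube([96, 924, 24]);
translate([1611, 273, 405]) cube([96, 924, 24]);
translate([1829, 273, 405]) cube([96, 924, 24]);
translate([2047, 273, 405]) cube([96, 924, 24]);


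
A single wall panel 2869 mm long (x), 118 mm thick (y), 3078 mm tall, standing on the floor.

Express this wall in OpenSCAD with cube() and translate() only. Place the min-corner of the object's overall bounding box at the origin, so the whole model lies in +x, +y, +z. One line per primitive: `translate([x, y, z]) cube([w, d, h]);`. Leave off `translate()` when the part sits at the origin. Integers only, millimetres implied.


cube([2869, 118, 3078]);


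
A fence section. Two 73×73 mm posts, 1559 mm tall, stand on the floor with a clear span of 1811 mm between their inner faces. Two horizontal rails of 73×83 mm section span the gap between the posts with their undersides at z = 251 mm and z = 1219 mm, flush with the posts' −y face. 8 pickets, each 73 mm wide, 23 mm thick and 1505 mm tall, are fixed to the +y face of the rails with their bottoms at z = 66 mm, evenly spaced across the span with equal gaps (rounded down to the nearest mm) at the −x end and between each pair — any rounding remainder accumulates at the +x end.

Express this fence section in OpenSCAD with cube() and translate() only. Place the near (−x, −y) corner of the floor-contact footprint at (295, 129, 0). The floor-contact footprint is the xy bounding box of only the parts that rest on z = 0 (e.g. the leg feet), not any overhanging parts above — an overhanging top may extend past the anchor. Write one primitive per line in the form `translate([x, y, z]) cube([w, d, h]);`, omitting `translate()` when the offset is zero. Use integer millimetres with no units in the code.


translate([295, 129, 0]) cube([73, 73, 1559]);
translate([2179, 129, 0]) cube([73, 73, 1559]);
translate([368, 129, 251]) cube([1811, 73, 83]);
translate([368, 129, 1219]) cube([1811, 73, 83]);
translate([504, 202, 66]) cube([73, 23, 1505]);
translate([713, 202, 66]) cube([73, 23, 1505]);
translate([922, 202, 66]) cube([73, 23, 1505]);
translate([1131, 202, 66]) cube([73, 23, 1505]);
translate([1340, 202, 66]) cube([73, 23, 1505]);
translate([1549, 202, 66]) cube([73, 23, 1505]);
translate([1758, 202, 66]) cube([73, 23, 1505]);
translate([1967, 202, 66]) cube([73, 23, 1505]);


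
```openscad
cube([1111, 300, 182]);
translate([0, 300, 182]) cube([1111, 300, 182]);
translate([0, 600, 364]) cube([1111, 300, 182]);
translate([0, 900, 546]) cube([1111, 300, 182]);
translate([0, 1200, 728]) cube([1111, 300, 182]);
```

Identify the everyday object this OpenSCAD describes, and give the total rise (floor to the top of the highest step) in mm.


A staircase. The total rise is 910 mm.

5 identical blocks, each offset up and back from the previous — a staircase. Each step is 182 mm tall and there are 5 of them, so the total rise is 5 × 182 = 910 mm.


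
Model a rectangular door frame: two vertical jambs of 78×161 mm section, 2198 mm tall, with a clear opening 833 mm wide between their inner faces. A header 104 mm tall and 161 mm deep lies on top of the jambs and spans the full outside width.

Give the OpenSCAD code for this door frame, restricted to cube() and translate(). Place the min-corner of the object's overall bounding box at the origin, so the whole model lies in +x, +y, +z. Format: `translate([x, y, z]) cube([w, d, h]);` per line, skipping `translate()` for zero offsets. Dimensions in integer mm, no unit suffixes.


cube([78, 161, 2198]);
translate([911, 0, 0]) cube([78, 161, 2198]);
translate([0, 0, 2198]) cube([989, 161, 104]);


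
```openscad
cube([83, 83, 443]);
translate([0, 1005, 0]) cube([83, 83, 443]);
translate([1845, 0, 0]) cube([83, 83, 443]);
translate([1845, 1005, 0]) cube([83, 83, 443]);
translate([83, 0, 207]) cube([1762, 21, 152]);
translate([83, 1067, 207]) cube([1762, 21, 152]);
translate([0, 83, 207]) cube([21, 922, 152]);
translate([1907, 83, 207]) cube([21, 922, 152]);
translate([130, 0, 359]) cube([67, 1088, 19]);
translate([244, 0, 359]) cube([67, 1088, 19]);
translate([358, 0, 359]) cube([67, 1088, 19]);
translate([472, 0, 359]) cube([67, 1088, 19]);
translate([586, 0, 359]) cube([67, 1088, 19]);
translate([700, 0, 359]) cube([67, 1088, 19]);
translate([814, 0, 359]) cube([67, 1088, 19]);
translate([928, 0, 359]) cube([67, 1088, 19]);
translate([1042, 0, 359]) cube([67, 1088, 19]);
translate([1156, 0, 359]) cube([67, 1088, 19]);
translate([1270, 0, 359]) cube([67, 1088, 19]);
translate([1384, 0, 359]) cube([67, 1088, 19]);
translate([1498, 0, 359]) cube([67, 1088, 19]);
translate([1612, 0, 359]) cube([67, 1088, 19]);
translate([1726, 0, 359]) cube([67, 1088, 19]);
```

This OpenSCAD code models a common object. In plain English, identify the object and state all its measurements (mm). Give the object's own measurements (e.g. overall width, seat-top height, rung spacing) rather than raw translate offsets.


A bed frame 1928 mm long (x) by 1088 mm wide (y). Four 83×83 mm corner posts, 443 mm tall, at the corners of the footprint. Four rails of 21 mm thickness and 152 mm height run between adjacent posts with their undersides at z = 207 mm, their outer faces flush with the outside of the frame (the two x-running rails run between the posts' inner faces; the two y-running rails run between the posts' inner faces). 15 slats, each 67 mm wide (x) and 19 mm thick, lie across the top of the two x-running rails, running the full 1088 mm width of the frame in y; along x they sit between the end posts with a 47 mm gap after the −x posts and between neighbouring slats, leaving 52 mm before the +x posts.
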